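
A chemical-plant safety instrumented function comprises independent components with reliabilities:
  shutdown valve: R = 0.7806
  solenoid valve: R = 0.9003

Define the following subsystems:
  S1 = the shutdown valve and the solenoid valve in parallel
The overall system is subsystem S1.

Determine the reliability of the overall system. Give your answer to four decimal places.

Parallel (shutdown valve and solenoid valve): 1 − (1 − 0.780600)(1 − 0.900300) = 0.9781

0.9781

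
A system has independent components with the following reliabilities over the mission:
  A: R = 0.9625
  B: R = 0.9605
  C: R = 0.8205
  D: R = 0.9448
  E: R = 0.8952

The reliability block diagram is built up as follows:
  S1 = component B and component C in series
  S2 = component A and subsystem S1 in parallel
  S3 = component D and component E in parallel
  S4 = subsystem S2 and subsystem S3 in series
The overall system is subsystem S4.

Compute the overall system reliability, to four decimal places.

Series (B and C): 0.960500 × 0.820500 = 0.788090
Parallel (A and [0.788090]): 1 − (1 − 0.962500)(1 − 0.788090) = 0.992053
Parallel (D and E): 1 − (1 − 0.944800)(1 − 0.895200) = 0.994215
Series ([0.992053] and [0.994215]): 0.992053 × 0.994215 = 0.9863

0.9863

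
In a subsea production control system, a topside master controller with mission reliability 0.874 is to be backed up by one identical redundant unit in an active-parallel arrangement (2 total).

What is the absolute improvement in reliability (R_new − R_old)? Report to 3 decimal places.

R_before = 0.874
R_after = 1 − (1 − 0.874)^2 = 0.984
ΔR = 0.984 − 0.874 = 0.110

0.110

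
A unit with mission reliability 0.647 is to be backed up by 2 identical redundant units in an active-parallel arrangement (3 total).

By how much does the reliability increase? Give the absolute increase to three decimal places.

0.309

R_before = 0.647
R_after = 1 − (1 − 0.647)^3 = 0.956
ΔR = 0.956 − 0.647 = 0.309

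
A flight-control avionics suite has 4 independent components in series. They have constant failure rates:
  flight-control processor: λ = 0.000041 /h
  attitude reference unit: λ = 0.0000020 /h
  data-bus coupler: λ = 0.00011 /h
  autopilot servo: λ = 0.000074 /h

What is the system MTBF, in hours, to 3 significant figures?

Series of exponential components: λ_sys = Σ λ_i
λ_sys = 0.000041 + 0.0000020 + 0.00011 + 0.000074 = 2.2700e-04 /h
MTBF = 1 / λ_sys = 4410 h

4410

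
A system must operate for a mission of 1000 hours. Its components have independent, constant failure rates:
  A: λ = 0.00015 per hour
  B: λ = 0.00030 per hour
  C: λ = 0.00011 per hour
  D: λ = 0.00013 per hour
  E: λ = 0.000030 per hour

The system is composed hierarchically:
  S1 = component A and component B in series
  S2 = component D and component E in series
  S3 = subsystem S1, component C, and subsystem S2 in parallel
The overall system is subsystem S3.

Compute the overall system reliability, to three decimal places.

0.994

R(A) = exp(−0.00015 × 1000) = 0.86071
R(B) = exp(−0.00030 × 1000) = 0.74082
R(C) = exp(−0.00011 × 1000) = 0.89583
R(D) = exp(−0.00013 × 1000) = 0.87810
R(E) = exp(−0.000030 × 1000) = 0.97045
Series (A and B): 0.86071 × 0.74082 = 0.63763
Series (D and E): 0.87810 × 0.97045 = 0.85215
Parallel ([0.63763], C, and [0.85215]): 1 − (1 − 0.63763)(1 − 0.89583)(1 − 0.85215) = 0.994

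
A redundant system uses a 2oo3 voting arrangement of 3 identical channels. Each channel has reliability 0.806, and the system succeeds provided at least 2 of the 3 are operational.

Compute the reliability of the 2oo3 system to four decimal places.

R = Σ_{i=2}^{3} C(3,i) p^i (1−p)^{3−i} with p = 0.806
C(3,2)·0.806^2·0.194^1 = 0.378088
C(3,3)·0.806^3·0.194^0 = 0.523607
Sum = 0.9017

0.9017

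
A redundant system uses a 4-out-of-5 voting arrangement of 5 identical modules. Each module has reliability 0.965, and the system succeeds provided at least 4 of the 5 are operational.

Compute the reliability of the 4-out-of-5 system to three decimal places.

0.989

R = Σ_{i=4}^{5} C(5,i) p^i (1−p)^{5−i} with p = 0.965
C(5,4)·0.965^4·0.035^1 = 0.15176
C(5,5)·0.965^5·0.035^0 = 0.83683
Sum = 0.989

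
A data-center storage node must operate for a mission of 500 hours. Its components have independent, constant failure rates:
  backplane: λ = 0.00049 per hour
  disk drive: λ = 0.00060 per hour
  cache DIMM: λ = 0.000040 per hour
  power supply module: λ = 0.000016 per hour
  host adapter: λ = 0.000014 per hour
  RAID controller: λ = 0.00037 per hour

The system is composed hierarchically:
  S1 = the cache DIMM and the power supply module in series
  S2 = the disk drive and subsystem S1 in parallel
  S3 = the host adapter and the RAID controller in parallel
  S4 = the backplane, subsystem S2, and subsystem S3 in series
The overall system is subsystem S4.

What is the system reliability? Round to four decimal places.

0.7762

R(backplane) = exp(−0.00049 × 500) = 0.782705
R(disk drive) = exp(−0.00060 × 500) = 0.740818
R(cache DIMM) = exp(−0.000040 × 500) = 0.980199
R(power supply module) = exp(−0.000016 × 500) = 0.992032
R(host adapter) = exp(−0.000014 × 500) = 0.993024
R(RAID controller) = exp(−0.00037 × 500) = 0.831104
Series (cache DIMM and power supply module): 0.980199 × 0.992032 = 0.972389
Parallel (disk drive and [0.972389]): 1 − (1 − 0.740818)(1 − 0.972389) = 0.992844
Parallel (host adapter and RAID controller): 1 − (1 − 0.993024)(1 − 0.831104) = 0.998822
Series (backplane, [0.992844], and [0.998822]): 0.782705 × 0.992844 × 0.998822 = 0.7762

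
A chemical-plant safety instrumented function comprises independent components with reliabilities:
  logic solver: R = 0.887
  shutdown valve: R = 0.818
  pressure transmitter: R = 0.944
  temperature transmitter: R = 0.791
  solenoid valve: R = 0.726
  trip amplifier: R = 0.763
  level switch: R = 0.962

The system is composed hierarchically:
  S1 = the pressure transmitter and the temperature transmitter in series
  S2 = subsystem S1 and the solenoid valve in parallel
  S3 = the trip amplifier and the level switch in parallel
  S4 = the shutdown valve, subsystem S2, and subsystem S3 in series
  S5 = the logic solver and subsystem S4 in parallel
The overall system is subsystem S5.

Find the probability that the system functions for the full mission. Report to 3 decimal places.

Series (pressure transmitter and temperature transmitter): 0.94400 × 0.79100 = 0.74670
Parallel ([0.74670] and solenoid valve): 1 − (1 − 0.74670)(1 − 0.72600) = 0.93060
Parallel (trip amplifier and level switch): 1 − (1 − 0.76300)(1 − 0.96200) = 0.99099
Series (shutdown valve, [0.93060], and [0.99099]): 0.81800 × 0.93060 × 0.99099 = 0.75437
Parallel (logic solver and [0.75437]): 1 − (1 − 0.88700)(1 − 0.75437) = 0.972

0.972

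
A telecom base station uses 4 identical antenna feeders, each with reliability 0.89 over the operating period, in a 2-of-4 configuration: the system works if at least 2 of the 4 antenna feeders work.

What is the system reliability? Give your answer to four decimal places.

R = Σ_{i=2}^{4} C(4,i) p^i (1−p)^{4−i} with p = 0.89
C(4,2)·0.89^2·0.11^2 = 0.057506
C(4,3)·0.89^3·0.11^1 = 0.310186
C(4,4)·0.89^4·0.11^0 = 0.627422
Sum = 0.9951

0.9951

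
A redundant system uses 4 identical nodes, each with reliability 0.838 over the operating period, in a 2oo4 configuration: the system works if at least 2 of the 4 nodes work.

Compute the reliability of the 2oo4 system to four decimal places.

0.9851

R = Σ_{i=2}^{4} C(4,i) p^i (1−p)^{4−i} with p = 0.838
C(4,2)·0.838^2·0.162^2 = 0.110578
C(4,3)·0.838^3·0.162^1 = 0.381335
C(4,4)·0.838^4·0.162^0 = 0.493147
Sum = 0.9851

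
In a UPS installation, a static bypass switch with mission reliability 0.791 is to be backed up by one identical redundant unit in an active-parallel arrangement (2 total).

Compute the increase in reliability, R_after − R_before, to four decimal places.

R_before = 0.791
R_after = 1 − (1 − 0.791)^2 = 0.9563
ΔR = 0.9563 − 0.791 = 0.1653

0.1653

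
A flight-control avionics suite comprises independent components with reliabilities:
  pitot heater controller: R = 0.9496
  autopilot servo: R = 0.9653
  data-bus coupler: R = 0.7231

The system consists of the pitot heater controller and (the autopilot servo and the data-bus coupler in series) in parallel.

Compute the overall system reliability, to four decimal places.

0.9848

Series (autopilot servo and data-bus coupler): 0.965300 × 0.723100 = 0.698008
Parallel (pitot heater controller and [0.698008]): 1 − (1 − 0.949600)(1 − 0.698008) = 0.9848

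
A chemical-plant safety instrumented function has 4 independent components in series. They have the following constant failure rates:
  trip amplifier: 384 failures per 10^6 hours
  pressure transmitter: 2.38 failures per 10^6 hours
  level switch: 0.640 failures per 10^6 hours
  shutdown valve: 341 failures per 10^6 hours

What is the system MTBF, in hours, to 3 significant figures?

1370

Series of exponential components: λ_sys = Σ λ_i
λ_sys = 0.000384 + 0.00000238 + 0.000000640 + 0.000341 = 7.2802e-04 /h
MTBF = 1 / λ_sys = 1370 h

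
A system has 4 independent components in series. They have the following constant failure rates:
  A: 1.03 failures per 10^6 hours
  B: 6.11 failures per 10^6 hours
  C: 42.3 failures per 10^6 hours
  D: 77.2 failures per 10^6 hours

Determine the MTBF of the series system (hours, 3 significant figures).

Series of exponential components: λ_sys = Σ λ_i
λ_sys = 0.00000103 + 0.00000611 + 0.0000423 + 0.0000772 = 1.2664e-04 /h
MTBF = 1 / λ_sys = 7900 h

7900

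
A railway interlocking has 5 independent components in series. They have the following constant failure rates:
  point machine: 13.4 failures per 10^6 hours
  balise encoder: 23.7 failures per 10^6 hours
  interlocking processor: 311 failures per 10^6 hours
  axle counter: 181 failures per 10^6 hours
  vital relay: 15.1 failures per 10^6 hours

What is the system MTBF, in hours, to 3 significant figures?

1840

Series of exponential components: λ_sys = Σ λ_i
λ_sys = 0.0000134 + 0.0000237 + 0.000311 + 0.000181 + 0.0000151 = 5.4420e-04 /h
MTBF = 1 / λ_sys = 1840 h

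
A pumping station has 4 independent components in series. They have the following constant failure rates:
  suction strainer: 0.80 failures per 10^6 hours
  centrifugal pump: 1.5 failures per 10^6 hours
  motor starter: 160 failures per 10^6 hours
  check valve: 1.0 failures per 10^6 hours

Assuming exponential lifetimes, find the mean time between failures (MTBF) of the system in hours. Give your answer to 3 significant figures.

6120

Series of exponential components: λ_sys = Σ λ_i
λ_sys = 0.00000080 + 0.0000015 + 0.00016 + 0.0000010 = 1.6330e-04 /h
MTBF = 1 / λ_sys = 6120 h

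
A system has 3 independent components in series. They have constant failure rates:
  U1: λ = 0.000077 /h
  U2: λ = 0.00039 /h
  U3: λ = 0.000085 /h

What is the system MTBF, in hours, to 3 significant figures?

Series of exponential components: λ_sys = Σ λ_i
λ_sys = 0.000077 + 0.00039 + 0.000085 = 5.5200e-04 /h
MTBF = 1 / λ_sys = 1810 h

1810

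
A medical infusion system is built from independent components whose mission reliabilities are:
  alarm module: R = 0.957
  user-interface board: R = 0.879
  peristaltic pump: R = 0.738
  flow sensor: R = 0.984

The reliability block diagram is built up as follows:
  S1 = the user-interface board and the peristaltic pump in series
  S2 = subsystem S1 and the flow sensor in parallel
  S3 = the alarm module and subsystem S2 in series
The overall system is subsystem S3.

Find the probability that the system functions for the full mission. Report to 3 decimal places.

0.952

Series (user-interface board and peristaltic pump): 0.87900 × 0.73800 = 0.64870
Parallel ([0.64870] and flow sensor): 1 − (1 − 0.64870)(1 − 0.98400) = 0.99438
Series (alarm module and [0.99438]): 0.95700 × 0.99438 = 0.952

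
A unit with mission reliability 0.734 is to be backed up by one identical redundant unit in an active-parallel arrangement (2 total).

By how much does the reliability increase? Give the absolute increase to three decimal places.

R_before = 0.734
R_after = 1 − (1 − 0.734)^2 = 0.929
ΔR = 0.929 − 0.734 = 0.195

0.195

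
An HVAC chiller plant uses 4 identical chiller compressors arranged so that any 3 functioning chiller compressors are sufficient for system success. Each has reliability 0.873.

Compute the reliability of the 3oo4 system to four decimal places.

0.9188

R = Σ_{i=3}^{4} C(4,i) p^i (1−p)^{4−i} with p = 0.873
C(4,3)·0.873^3·0.127^1 = 0.337992
C(4,4)·0.873^4·0.127^0 = 0.580841
Sum = 0.9188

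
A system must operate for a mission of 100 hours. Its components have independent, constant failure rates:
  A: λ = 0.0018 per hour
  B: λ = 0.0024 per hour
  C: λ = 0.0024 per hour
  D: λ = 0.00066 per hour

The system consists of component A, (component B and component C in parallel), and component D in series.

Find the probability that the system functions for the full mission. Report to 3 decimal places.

0.746

R(A) = exp(−0.0018 × 100) = 0.83527
R(B) = exp(−0.0024 × 100) = 0.78663
R(C) = exp(−0.0024 × 100) = 0.78663
R(D) = exp(−0.00066 × 100) = 0.93613
Parallel (B and C): 1 − (1 − 0.78663)(1 − 0.78663) = 0.95447
Series (A, [0.95447], and D): 0.83527 × 0.95447 × 0.93613 = 0.746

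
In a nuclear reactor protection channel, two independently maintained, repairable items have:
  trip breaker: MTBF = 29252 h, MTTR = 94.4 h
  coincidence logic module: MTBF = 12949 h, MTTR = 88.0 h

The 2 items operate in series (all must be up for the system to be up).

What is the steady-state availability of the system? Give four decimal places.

A(trip breaker) = MTBF/(MTBF+MTTR) = 29252/(29252+94.4) = 0.996783
A(coincidence logic module) = MTBF/(MTBF+MTTR) = 12949/(12949+88.0) = 0.993250
Series availability: 0.996783 × 0.993250 = 0.9901

0.9901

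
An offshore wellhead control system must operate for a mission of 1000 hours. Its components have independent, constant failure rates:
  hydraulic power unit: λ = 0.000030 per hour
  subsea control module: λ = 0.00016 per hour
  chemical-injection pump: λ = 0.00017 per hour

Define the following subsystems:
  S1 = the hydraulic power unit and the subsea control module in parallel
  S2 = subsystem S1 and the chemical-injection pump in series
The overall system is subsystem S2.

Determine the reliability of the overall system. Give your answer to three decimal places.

0.840

R(hydraulic power unit) = exp(−0.000030 × 1000) = 0.97045
R(subsea control module) = exp(−0.00016 × 1000) = 0.85214
R(chemical-injection pump) = exp(−0.00017 × 1000) = 0.84366
Parallel (hydraulic power unit and subsea control module): 1 − (1 − 0.97045)(1 − 0.85214) = 0.99563
Series ([0.99563] and chemical-injection pump): 0.99563 × 0.84366 = 0.840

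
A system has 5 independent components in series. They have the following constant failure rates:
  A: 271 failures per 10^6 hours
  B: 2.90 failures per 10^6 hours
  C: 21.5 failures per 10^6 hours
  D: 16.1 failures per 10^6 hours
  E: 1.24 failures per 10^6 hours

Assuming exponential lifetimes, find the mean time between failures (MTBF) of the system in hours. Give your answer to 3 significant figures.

3200

Series of exponential components: λ_sys = Σ λ_i
λ_sys = 0.000271 + 0.00000290 + 0.0000215 + 0.0000161 + 0.00000124 = 3.1274e-04 /h
MTBF = 1 / λ_sys = 3200 h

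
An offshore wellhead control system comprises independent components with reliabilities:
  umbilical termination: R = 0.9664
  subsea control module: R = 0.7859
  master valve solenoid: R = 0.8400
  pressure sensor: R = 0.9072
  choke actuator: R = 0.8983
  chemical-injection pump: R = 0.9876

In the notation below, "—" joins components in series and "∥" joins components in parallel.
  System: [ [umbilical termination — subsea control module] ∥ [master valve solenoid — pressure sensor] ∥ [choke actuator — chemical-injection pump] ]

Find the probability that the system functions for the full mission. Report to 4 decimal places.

0.9935

Series (umbilical termination and subsea control module): 0.966400 × 0.785900 = 0.759494
Series (master valve solenoid and pressure sensor): 0.840000 × 0.907200 = 0.762048
Series (choke actuator and chemical-injection pump): 0.898300 × 0.987600 = 0.887161
Parallel ([0.759494], [0.762048], and [0.887161]): 1 − (1 − 0.759494)(1 − 0.762048)(1 − 0.887161) = 0.9935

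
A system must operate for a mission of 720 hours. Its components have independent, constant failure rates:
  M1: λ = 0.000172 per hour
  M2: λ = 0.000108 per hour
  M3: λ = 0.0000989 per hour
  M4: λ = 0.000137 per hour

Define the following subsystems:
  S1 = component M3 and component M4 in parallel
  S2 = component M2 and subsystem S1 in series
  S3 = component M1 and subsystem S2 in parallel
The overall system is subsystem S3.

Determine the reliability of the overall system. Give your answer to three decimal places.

0.991

R(M1) = exp(−0.000172 × 720) = 0.88352
R(M2) = exp(−0.000108 × 720) = 0.92519
R(M3) = exp(−0.0000989 × 720) = 0.93127
R(M4) = exp(−0.000137 × 720) = 0.90607
Parallel (M3 and M4): 1 − (1 − 0.93127)(1 − 0.90607) = 0.99354
Series (M2 and [0.99354]): 0.92519 × 0.99354 = 0.91921
Parallel (M1 and [0.91921]): 1 − (1 − 0.88352)(1 − 0.91921) = 0.991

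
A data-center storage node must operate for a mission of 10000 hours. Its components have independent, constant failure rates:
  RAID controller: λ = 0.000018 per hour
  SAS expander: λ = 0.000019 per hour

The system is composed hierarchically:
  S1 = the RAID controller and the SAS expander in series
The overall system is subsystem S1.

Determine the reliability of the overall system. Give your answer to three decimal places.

0.691

R(RAID controller) = exp(−0.000018 × 10000) = 0.83527
R(SAS expander) = exp(−0.000019 × 10000) = 0.82696
Series (RAID controller and SAS expander): 0.83527 × 0.82696 = 0.691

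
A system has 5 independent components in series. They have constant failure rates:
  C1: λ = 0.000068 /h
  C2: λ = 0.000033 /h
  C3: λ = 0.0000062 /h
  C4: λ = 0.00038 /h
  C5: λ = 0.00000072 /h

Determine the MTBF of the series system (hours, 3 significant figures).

2050

Series of exponential components: λ_sys = Σ λ_i
λ_sys = 0.000068 + 0.000033 + 0.0000062 + 0.00038 + 0.00000072 = 4.8792e-04 /h
MTBF = 1 / λ_sys = 2050 h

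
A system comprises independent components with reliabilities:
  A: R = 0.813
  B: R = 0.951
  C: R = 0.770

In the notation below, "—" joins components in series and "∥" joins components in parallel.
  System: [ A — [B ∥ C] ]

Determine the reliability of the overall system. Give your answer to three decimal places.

0.804

Parallel (B and C): 1 − (1 − 0.95100)(1 − 0.77000) = 0.98873
Series (A and [0.98873]): 0.81300 × 0.98873 = 0.804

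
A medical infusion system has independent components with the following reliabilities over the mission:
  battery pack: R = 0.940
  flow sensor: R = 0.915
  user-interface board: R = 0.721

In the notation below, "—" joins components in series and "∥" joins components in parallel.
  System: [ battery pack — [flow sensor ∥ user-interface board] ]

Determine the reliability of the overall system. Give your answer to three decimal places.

0.918

Parallel (flow sensor and user-interface board): 1 − (1 − 0.91500)(1 − 0.72100) = 0.97629
Series (battery pack and [0.97629]): 0.94000 × 0.97629 = 0.918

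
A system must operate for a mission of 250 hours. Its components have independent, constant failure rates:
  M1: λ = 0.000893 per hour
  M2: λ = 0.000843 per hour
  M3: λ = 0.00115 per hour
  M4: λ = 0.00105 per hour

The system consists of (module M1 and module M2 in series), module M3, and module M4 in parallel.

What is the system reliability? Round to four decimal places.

R(M1) = exp(−0.000893 × 250) = 0.799915
R(M2) = exp(−0.000843 × 250) = 0.809977
R(M3) = exp(−0.00115 × 250) = 0.750137
R(M4) = exp(−0.00105 × 250) = 0.769126
Series (M1 and M2): 0.799915 × 0.809977 = 0.647913
Parallel ([0.647913], M3, and M4): 1 − (1 − 0.647913)(1 − 0.750137)(1 − 0.769126) = 0.9797

0.9797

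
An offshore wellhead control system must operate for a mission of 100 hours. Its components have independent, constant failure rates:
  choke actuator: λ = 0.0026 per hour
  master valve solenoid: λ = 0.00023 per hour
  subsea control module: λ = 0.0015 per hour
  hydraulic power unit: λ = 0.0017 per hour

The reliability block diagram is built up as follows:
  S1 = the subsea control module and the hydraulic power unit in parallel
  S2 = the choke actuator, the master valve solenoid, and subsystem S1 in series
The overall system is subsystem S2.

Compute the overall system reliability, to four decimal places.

R(choke actuator) = exp(−0.0026 × 100) = 0.771052
R(master valve solenoid) = exp(−0.00023 × 100) = 0.977262
R(subsea control module) = exp(−0.0015 × 100) = 0.860708
R(hydraulic power unit) = exp(−0.0017 × 100) = 0.843665
Parallel (subsea control module and hydraulic power unit): 1 − (1 − 0.860708)(1 − 0.843665) = 0.978224
Series (choke actuator, master valve solenoid, and [0.978224]): 0.771052 × 0.977262 × 0.978224 = 0.7371

0.7371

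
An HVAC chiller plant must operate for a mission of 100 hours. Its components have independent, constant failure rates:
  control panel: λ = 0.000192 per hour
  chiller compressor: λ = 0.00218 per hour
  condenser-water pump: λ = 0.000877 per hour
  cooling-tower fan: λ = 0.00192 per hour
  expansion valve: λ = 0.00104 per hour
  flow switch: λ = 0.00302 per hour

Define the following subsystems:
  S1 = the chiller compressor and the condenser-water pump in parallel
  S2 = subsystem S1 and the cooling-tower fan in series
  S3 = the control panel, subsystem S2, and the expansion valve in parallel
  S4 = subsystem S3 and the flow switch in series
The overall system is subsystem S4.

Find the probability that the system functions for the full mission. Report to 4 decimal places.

0.7391

R(control panel) = exp(−0.000192 × 100) = 0.980983
R(chiller compressor) = exp(−0.00218 × 100) = 0.804125
R(condenser-water pump) = exp(−0.000877 × 100) = 0.916036
R(cooling-tower fan) = exp(−0.00192 × 100) = 0.825307
R(expansion valve) = exp(−0.00104 × 100) = 0.901225
R(flow switch) = exp(−0.00302 × 100) = 0.739338
Parallel (chiller compressor and condenser-water pump): 1 − (1 − 0.804125)(1 − 0.916036) = 0.983554
Series ([0.983554] and cooling-tower fan): 0.983554 × 0.825307 = 0.811734
Parallel (control panel, [0.811734], and expansion valve): 1 − (1 − 0.980983)(1 − 0.811734)(1 − 0.901225) = 0.999646
Series ([0.999646] and flow switch): 0.999646 × 0.739338 = 0.7391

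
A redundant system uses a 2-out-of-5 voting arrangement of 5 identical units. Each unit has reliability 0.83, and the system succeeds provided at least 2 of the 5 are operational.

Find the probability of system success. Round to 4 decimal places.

R = Σ_{i=2}^{5} C(5,i) p^i (1−p)^{5−i} with p = 0.83
C(5,2)·0.83^2·0.17^3 = 0.033846
C(5,3)·0.83^3·0.17^2 = 0.165246
C(5,4)·0.83^4·0.17^1 = 0.403396
C(5,5)·0.83^5·0.17^0 = 0.393904
Sum = 0.9964

0.9964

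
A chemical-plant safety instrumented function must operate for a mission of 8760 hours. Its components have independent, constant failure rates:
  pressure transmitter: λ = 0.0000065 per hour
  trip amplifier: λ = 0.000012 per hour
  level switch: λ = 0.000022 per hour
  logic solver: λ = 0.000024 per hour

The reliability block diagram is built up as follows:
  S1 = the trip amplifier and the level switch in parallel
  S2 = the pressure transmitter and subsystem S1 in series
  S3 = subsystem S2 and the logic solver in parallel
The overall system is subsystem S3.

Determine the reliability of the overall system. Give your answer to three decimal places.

R(pressure transmitter) = exp(−0.0000065 × 8760) = 0.94465
R(trip amplifier) = exp(−0.000012 × 8760) = 0.90022
R(level switch) = exp(−0.000022 × 8760) = 0.82471
R(logic solver) = exp(−0.000024 × 8760) = 0.81039
Parallel (trip amplifier and level switch): 1 − (1 − 0.90022)(1 − 0.82471) = 0.98251
Series (pressure transmitter and [0.98251]): 0.94465 × 0.98251 = 0.92813
Parallel ([0.92813] and logic solver): 1 − (1 − 0.92813)(1 − 0.81039) = 0.986

0.986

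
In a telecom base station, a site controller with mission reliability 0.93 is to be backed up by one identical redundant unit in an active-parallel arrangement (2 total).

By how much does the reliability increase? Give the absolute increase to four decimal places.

R_before = 0.93
R_after = 1 − (1 − 0.93)^2 = 0.9951
ΔR = 0.9951 − 0.93 = 0.0651

0.0651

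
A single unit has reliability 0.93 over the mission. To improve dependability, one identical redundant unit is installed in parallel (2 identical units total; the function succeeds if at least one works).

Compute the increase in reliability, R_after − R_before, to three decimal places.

0.065

R_before = 0.93
R_after = 1 − (1 − 0.93)^2 = 0.995
ΔR = 0.995 − 0.93 = 0.065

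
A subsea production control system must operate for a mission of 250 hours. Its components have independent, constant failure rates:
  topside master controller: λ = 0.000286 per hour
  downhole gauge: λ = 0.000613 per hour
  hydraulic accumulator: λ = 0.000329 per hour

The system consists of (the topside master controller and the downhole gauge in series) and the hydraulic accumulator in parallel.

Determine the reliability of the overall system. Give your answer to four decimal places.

R(topside master controller) = exp(−0.000286 × 250) = 0.930996
R(downhole gauge) = exp(−0.000613 × 250) = 0.857915
R(hydraulic accumulator) = exp(−0.000329 × 250) = 0.921042
Series (topside master controller and downhole gauge): 0.930996 × 0.857915 = 0.798715
Parallel ([0.798715] and hydraulic accumulator): 1 − (1 − 0.798715)(1 − 0.921042) = 0.9841

0.9841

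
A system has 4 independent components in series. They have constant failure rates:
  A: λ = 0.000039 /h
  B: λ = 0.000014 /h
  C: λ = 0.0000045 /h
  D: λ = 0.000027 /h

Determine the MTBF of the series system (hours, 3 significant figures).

11800

Series of exponential components: λ_sys = Σ λ_i
λ_sys = 0.000039 + 0.000014 + 0.0000045 + 0.000027 = 8.4500e-05 /h
MTBF = 1 / λ_sys = 11800 h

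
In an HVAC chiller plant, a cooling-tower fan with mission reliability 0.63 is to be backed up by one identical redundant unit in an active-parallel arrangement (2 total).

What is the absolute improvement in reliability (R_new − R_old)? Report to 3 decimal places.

R_before = 0.63
R_after = 1 − (1 − 0.63)^2 = 0.863
ΔR = 0.863 − 0.63 = 0.233

0.233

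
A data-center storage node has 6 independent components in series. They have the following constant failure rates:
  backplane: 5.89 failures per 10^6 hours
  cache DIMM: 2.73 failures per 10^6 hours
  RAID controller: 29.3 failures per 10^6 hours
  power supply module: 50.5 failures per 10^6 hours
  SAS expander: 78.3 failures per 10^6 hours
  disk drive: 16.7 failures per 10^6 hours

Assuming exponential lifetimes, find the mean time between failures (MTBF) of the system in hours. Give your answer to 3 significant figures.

5450

Series of exponential components: λ_sys = Σ λ_i
λ_sys = 0.00000589 + 0.00000273 + 0.0000293 + 0.0000505 + 0.0000783 + 0.0000167 = 1.8342e-04 /h
MTBF = 1 / λ_sys = 5450 h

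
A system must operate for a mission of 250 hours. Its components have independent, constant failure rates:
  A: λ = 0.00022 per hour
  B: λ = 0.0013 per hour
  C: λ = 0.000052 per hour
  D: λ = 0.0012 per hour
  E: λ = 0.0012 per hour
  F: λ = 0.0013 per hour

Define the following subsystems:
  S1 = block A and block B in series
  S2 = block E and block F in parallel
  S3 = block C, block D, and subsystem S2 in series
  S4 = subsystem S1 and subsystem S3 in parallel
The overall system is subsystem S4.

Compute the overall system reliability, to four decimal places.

R(A) = exp(−0.00022 × 250) = 0.946485
R(B) = exp(−0.0013 × 250) = 0.722527
R(C) = exp(−0.000052 × 250) = 0.987084
R(D) = exp(−0.0012 × 250) = 0.740818
R(E) = exp(−0.0012 × 250) = 0.740818
R(F) = exp(−0.0013 × 250) = 0.722527
Series (A and B): 0.946485 × 0.722527 = 0.683861
Parallel (E and F): 1 − (1 − 0.740818)(1 − 0.722527) = 0.928084
Series (C, D, and [0.928084]): 0.987084 × 0.740818 × 0.928084 = 0.678661
Parallel ([0.683861] and [0.678661]): 1 − (1 − 0.683861)(1 − 0.678661) = 0.8984

0.8984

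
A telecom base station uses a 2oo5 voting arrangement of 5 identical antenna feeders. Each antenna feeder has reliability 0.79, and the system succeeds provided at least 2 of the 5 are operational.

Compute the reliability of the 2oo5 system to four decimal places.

R = Σ_{i=2}^{5} C(5,i) p^i (1−p)^{5−i} with p = 0.79
C(5,2)·0.79^2·0.21^3 = 0.057798
C(5,3)·0.79^3·0.21^2 = 0.217430
C(5,4)·0.79^4·0.21^1 = 0.408976
C(5,5)·0.79^5·0.21^0 = 0.307706
Sum = 0.9919

0.9919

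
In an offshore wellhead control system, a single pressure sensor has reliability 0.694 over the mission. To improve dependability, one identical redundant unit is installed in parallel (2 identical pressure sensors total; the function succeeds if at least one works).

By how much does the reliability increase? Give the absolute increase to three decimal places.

0.212

R_before = 0.694
R_after = 1 − (1 − 0.694)^2 = 0.906
ΔR = 0.906 − 0.694 = 0.212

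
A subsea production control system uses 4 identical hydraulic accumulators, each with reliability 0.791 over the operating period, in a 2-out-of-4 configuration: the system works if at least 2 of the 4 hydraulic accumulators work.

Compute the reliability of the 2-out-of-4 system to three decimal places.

0.969

R = Σ_{i=2}^{4} C(4,i) p^i (1−p)^{4−i} with p = 0.791
C(4,2)·0.791^2·0.209^2 = 0.16398
C(4,3)·0.791^3·0.209^1 = 0.41375
C(4,4)·0.791^4·0.209^0 = 0.39148
Sum = 0.969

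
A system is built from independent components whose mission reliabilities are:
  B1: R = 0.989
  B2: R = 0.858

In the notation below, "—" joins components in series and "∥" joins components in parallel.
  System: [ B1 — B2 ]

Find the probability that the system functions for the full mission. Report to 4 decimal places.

Series (B1 and B2): 0.989000 × 0.858000 = 0.8486

0.8486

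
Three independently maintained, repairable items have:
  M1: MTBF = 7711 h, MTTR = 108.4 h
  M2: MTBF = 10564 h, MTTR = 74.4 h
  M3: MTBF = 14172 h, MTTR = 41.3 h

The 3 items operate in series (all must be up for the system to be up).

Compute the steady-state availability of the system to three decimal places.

A(M1) = MTBF/(MTBF+MTTR) = 7711/(7711+108.4) = 0.986137
A(M2) = MTBF/(MTBF+MTTR) = 10564/(10564+74.4) = 0.993006
A(M3) = MTBF/(MTBF+MTTR) = 14172/(14172+41.3) = 0.997094
Series availability: 0.986137 × 0.993006 × 0.997094 = 0.976

0.976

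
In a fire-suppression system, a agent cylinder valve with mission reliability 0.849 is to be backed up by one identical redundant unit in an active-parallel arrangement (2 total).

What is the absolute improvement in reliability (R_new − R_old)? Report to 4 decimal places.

R_before = 0.849
R_after = 1 − (1 − 0.849)^2 = 0.9772
ΔR = 0.9772 − 0.849 = 0.1282

0.1282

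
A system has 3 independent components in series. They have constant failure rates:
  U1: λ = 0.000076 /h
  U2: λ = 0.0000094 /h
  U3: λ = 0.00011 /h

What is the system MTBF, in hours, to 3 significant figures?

Series of exponential components: λ_sys = Σ λ_i
λ_sys = 0.000076 + 0.0000094 + 0.00011 = 1.9540e-04 /h
MTBF = 1 / λ_sys = 5120 h

5120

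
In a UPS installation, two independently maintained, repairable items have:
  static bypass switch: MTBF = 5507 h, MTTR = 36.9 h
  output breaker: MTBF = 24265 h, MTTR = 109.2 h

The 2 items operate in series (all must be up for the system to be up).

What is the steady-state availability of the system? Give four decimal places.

0.9889

A(static bypass switch) = MTBF/(MTBF+MTTR) = 5507/(5507+36.9) = 0.993344
A(output breaker) = MTBF/(MTBF+MTTR) = 24265/(24265+109.2) = 0.995520
Series availability: 0.993344 × 0.995520 = 0.9889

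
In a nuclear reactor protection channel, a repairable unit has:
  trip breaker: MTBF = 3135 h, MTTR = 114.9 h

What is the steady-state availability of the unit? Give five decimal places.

A(trip breaker) = MTBF/(MTBF+MTTR) = 3135/(3135+114.9) = 0.96465

0.96465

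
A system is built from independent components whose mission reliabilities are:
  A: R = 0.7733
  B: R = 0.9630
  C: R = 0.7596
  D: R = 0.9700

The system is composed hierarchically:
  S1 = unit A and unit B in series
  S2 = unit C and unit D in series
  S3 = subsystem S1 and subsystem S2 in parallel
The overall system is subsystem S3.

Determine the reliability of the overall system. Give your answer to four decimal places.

Series (A and B): 0.773300 × 0.963000 = 0.744688
Series (C and D): 0.759600 × 0.970000 = 0.736812
Parallel ([0.744688] and [0.736812]): 1 − (1 − 0.744688)(1 − 0.736812) = 0.9328

0.9328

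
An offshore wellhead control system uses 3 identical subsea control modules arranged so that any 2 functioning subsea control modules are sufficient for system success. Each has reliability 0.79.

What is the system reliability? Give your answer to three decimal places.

0.886

R = Σ_{i=2}^{3} C(3,i) p^i (1−p)^{3−i} with p = 0.79
C(3,2)·0.79^2·0.21^1 = 0.39318
C(3,3)·0.79^3·0.21^0 = 0.49304
Sum = 0.886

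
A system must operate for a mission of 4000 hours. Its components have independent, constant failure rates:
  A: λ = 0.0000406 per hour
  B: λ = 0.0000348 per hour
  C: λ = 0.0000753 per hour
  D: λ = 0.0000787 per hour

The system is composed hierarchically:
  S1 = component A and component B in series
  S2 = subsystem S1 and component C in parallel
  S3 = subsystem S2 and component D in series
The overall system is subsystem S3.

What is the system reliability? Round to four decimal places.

R(A) = exp(−0.0000406 × 4000) = 0.850101
R(B) = exp(−0.0000348 × 4000) = 0.870054
R(C) = exp(−0.0000753 × 4000) = 0.739930
R(D) = exp(−0.0000787 × 4000) = 0.729935
Series (A and B): 0.850101 × 0.870054 = 0.739634
Parallel ([0.739634] and C): 1 − (1 − 0.739634)(1 − 0.739930) = 0.932287
Series ([0.932287] and D): 0.932287 × 0.729935 = 0.6805

0.6805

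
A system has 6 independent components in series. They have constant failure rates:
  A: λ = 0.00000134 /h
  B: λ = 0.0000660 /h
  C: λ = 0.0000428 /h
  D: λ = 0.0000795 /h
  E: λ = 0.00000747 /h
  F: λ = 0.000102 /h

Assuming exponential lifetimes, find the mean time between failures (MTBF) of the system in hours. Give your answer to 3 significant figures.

Series of exponential components: λ_sys = Σ λ_i
λ_sys = 0.00000134 + 0.0000660 + 0.0000428 + 0.0000795 + 0.00000747 + 0.000102 = 2.9911e-04 /h
MTBF = 1 / λ_sys = 3340 h

3340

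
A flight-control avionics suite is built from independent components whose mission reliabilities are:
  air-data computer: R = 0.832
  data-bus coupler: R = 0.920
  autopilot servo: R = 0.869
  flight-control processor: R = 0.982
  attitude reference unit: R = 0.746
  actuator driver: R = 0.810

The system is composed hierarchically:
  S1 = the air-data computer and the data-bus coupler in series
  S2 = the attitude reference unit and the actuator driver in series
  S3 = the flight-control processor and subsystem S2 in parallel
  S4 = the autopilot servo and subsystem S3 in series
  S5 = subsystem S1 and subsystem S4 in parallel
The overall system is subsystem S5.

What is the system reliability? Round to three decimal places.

0.968

Series (air-data computer and data-bus coupler): 0.83200 × 0.92000 = 0.76544
Series (attitude reference unit and actuator driver): 0.74600 × 0.81000 = 0.60426
Parallel (flight-control processor and [0.60426]): 1 − (1 − 0.98200)(1 − 0.60426) = 0.99288
Series (autopilot servo and [0.99288]): 0.86900 × 0.99288 = 0.86281
Parallel ([0.76544] and [0.86281]): 1 − (1 − 0.76544)(1 − 0.86281) = 0.968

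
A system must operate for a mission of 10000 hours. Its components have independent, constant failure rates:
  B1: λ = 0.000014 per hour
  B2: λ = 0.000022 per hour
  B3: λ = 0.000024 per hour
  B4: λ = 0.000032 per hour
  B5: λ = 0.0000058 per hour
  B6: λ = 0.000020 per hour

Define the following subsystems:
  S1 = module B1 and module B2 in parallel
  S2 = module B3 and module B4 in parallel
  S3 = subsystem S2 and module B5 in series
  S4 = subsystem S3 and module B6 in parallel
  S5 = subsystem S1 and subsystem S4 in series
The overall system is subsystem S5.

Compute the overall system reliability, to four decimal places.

R(B1) = exp(−0.000014 × 10000) = 0.869358
R(B2) = exp(−0.000022 × 10000) = 0.802519
R(B3) = exp(−0.000024 × 10000) = 0.786628
R(B4) = exp(−0.000032 × 10000) = 0.726149
R(B5) = exp(−0.0000058 × 10000) = 0.943650
R(B6) = exp(−0.000020 × 10000) = 0.818731
Parallel (B1 and B2): 1 − (1 − 0.869358)(1 − 0.802519) = 0.974201
Parallel (B3 and B4): 1 − (1 − 0.786628)(1 − 0.726149) = 0.941568
Series ([0.941568] and B5): 0.941568 × 0.943650 = 0.888511
Parallel ([0.888511] and B6): 1 − (1 − 0.888511)(1 − 0.818731) = 0.979791
Series ([0.974201] and [0.979791]): 0.974201 × 0.979791 = 0.9545

0.9545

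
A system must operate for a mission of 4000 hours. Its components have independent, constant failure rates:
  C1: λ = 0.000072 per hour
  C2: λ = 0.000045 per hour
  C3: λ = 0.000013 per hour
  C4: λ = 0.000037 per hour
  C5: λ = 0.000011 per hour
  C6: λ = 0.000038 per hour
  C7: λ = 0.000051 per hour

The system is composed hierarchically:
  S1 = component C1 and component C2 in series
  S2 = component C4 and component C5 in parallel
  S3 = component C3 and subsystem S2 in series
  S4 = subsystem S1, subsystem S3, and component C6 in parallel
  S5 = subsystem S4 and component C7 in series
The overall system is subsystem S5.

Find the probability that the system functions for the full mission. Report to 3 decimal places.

0.813

R(C1) = exp(−0.000072 × 4000) = 0.74976
R(C2) = exp(−0.000045 × 4000) = 0.83527
R(C3) = exp(−0.000013 × 4000) = 0.94933
R(C4) = exp(−0.000037 × 4000) = 0.86243
R(C5) = exp(−0.000011 × 4000) = 0.95695
R(C6) = exp(−0.000038 × 4000) = 0.85899
R(C7) = exp(−0.000051 × 4000) = 0.81546
Series (C1 and C2): 0.74976 × 0.83527 = 0.62625
Parallel (C4 and C5): 1 − (1 − 0.86243)(1 − 0.95695) = 0.99408
Series (C3 and [0.99408]): 0.94933 × 0.99408 = 0.94371
Parallel ([0.62625], [0.94371], and C6): 1 − (1 − 0.62625)(1 − 0.94371)(1 − 0.85899) = 0.99703
Series ([0.99703] and C7): 0.99703 × 0.81546 = 0.813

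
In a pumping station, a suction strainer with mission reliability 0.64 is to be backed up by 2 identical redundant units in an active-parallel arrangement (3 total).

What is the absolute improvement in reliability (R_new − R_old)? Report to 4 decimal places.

0.3133

R_before = 0.64
R_after = 1 − (1 − 0.64)^3 = 0.9533
ΔR = 0.9533 − 0.64 = 0.3133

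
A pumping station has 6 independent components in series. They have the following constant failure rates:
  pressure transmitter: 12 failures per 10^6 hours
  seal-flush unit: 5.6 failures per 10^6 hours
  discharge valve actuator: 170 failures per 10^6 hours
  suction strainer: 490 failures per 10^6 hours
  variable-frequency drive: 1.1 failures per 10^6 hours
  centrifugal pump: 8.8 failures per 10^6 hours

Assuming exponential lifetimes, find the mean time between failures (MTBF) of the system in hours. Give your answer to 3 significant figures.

1450

Series of exponential components: λ_sys = Σ λ_i
λ_sys = 0.000012 + 0.0000056 + 0.00017 + 0.00049 + 0.0000011 + 0.0000088 = 6.8750e-04 /h
MTBF = 1 / λ_sys = 1450 h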